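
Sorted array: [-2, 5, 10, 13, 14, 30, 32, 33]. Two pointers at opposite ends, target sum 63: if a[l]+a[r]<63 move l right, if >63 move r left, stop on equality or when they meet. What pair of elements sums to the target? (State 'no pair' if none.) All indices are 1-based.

(30, 33)

l=1 r=8: -2+33=31 <63, l++
l=2 r=8: 5+33=38 <63, l++
l=3 r=8: 10+33=43 <63, l++
l=4 r=8: 13+33=46 <63, l++
l=5 r=8: 14+33=47 <63, l++
l=6 r=8: 30+33=63, found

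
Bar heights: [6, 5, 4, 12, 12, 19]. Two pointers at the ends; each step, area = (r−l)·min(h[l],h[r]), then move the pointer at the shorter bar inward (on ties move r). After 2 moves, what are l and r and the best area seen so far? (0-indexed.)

l=2, r=5, best area=30

[0,5] min(6,19)*5=30 best=30 * → l++
[1,5] min(5,19)*4=20 best=30 → l++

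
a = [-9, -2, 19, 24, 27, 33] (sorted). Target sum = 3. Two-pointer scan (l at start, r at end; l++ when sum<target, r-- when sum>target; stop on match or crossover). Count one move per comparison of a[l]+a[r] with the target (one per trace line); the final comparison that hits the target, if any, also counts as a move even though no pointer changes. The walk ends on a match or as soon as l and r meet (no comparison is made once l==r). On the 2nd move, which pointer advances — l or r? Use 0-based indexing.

r

l=0 r=5: -9+33=24 >3, r--
l=0 r=4: -9+27=18 >3, r--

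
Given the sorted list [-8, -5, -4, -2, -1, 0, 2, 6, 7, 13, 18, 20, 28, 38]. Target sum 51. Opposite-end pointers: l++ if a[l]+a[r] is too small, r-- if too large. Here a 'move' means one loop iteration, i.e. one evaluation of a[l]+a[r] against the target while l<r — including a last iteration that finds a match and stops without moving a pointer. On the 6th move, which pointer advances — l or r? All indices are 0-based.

l

l=0 r=13: -8+38=30 <51, l++
l=1 r=13: -5+38=33 <51, l++
l=2 r=13: -4+38=34 <51, l++
l=3 r=13: -2+38=36 <51, l++
l=4 r=13: -1+38=37 <51, l++
l=5 r=13: 0+38=38 <51, l++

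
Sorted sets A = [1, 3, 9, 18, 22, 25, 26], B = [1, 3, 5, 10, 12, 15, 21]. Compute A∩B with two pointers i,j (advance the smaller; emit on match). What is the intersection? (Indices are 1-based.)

i=1 j=1: 1==1 emit, i++,j++
i=2 j=2: 3==3 emit, i++,j++
i=3 j=3: 9>5, j++
i=3 j=4: 9<10, i++
i=4 j=4: 18>10, j++
i=4 j=5: 18>12, j++
i=4 j=6: 18>15, j++
i=4 j=7: 18<21, i++
i=5 j=7: 22>21, j++

intersection = [1, 3]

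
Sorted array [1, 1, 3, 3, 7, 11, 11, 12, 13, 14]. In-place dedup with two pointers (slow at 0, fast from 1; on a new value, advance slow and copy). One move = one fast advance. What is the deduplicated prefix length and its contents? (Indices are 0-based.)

slow=0 fast=1: a[fast]=1=a[slow] dup, fast++
slow=0 fast=2: a[fast]=3≠a[slow]=1 write a[1]=3, slow++,fast++
slow=1 fast=3: a[fast]=3=a[slow] dup, fast++
slow=1 fast=4: a[fast]=7≠a[slow]=3 write a[2]=7, slow++,fast++
slow=2 fast=5: a[fast]=11≠a[slow]=7 write a[3]=11, slow++,fast++
slow=3 fast=6: a[fast]=11=a[slow] dup, fast++
slow=3 fast=7: a[fast]=12≠a[slow]=11 write a[4]=12, slow++,fast++
slow=4 fast=8: a[fast]=13≠a[slow]=12 write a[5]=13, slow++,fast++
slow=5 fast=9: a[fast]=14≠a[slow]=13 write a[6]=14, slow++,fast++

length 7; prefix = [1, 3, 7, 11, 12, 13, 14]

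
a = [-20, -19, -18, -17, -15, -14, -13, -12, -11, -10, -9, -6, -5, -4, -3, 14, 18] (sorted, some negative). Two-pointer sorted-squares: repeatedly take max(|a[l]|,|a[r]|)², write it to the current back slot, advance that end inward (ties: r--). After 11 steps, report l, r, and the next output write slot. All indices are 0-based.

l=9, r=14, next write slot=5

[0,16] |-20|>|18| out[16]=400 → l++
[1,16] |-19|>|18| out[15]=361 → l++
[2,16] |-18|<=|18| out[14]=324 → r--
[2,15] |-18|>|14| out[13]=324 → l++
[3,15] |-17|>|14| out[12]=289 → l++
[4,15] |-15|>|14| out[11]=225 → l++
[5,15] |-14|<=|14| out[10]=196 → r--
[5,14] |-14|>|-3| out[9]=196 → l++
[6,14] |-13|>|-3| out[8]=169 → l++
[7,14] |-12|>|-3| out[7]=144 → l++
[8,14] |-11|>|-3| out[6]=121 → l++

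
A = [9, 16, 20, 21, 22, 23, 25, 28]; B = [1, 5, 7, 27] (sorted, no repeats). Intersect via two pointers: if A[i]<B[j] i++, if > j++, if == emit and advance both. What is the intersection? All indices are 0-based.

i=0 j=0: 9>1, j++
i=0 j=1: 9>5, j++
i=0 j=2: 9>7, j++
i=0 j=3: 9<27, i++
i=1 j=3: 16<27, i++
i=2 j=3: 20<27, i++
i=3 j=3: 21<27, i++
i=4 j=3: 22<27, i++
i=5 j=3: 23<27, i++
i=6 j=3: 25<27, i++
i=7 j=3: 28>27, j++

intersection = []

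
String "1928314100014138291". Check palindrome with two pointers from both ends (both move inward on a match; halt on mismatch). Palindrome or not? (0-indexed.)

palindrome

[0,18] '1'=='1' → l++,r--
[1,17] '9'=='9' → l++,r--
[2,16] '2'=='2' → l++,r--
[3,15] '8'=='8' → l++,r--
[4,14] '3'=='3' → l++,r--
[5,13] '1'=='1' → l++,r--
[6,12] '4'=='4' → l++,r--
[7,11] '1'=='1' → l++,r--
[8,10] '0'=='0' → l++,r--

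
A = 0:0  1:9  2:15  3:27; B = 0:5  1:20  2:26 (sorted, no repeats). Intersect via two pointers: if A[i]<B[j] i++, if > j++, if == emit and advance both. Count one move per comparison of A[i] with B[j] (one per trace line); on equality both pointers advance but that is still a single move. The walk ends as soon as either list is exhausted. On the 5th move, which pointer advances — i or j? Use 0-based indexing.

j

i=0 j=0: 0<5, i++
i=1 j=0: 9>5, j++
i=1 j=1: 9<20, i++
i=2 j=1: 15<20, i++
i=3 j=1: 27>20, j++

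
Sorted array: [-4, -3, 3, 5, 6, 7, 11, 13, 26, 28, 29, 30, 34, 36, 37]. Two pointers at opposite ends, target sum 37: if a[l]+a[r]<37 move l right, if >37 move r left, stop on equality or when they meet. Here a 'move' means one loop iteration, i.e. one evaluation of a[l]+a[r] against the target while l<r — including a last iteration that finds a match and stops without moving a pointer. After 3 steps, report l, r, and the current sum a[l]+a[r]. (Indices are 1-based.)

l=3, r=14, sum=39

l=1 r=15: -4+37=33 <37, l++
l=2 r=15: -3+37=34 <37, l++
l=3 r=15: 3+37=40 >37, r--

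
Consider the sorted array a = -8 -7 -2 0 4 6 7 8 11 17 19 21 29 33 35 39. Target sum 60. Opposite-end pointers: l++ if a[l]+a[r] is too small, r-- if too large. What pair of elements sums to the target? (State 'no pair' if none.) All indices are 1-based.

[1,16] -8+39=31 <60 → l++
[2,16] -7+39=32 <60 → l++
[3,16] -2+39=37 <60 → l++
[4,16] 0+39=39 <60 → l++
[5,16] 4+39=43 <60 → l++
[6,16] 6+39=45 <60 → l++
[7,16] 7+39=46 <60 → l++
[8,16] 8+39=47 <60 → l++
[9,16] 11+39=50 <60 → l++
[10,16] 17+39=56 <60 → l++
[11,16] 19+39=58 <60 → l++
[12,16] 21+39=60 → found

(21, 39)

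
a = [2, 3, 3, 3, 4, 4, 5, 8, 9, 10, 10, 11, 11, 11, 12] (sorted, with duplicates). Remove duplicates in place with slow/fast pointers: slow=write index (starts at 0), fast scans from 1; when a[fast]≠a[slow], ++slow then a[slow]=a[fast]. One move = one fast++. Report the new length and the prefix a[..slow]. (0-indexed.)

length 9; prefix = [2, 3, 4, 5, 8, 9, 10, 11, 12]

(s=0,f=1) a[fast]=3≠a[slow]=2 write a[1]=3 → slow++,fast++
(s=1,f=2) a[fast]=3=a[slow] dup → fast++
(s=1,f=3) a[fast]=3=a[slow] dup → fast++
(s=1,f=4) a[fast]=4≠a[slow]=3 write a[2]=4 → slow++,fast++
(s=2,f=5) a[fast]=4=a[slow] dup → fast++
(s=2,f=6) a[fast]=5≠a[slow]=4 write a[3]=5 → slow++,fast++
(s=3,f=7) a[fast]=8≠a[slow]=5 write a[4]=8 → slow++,fast++
(s=4,f=8) a[fast]=9≠a[slow]=8 write a[5]=9 → slow++,fast++
(s=5,f=9) a[fast]=10≠a[slow]=9 write a[6]=10 → slow++,fast++
(s=6,f=10) a[fast]=10=a[slow] dup → fast++
(s=6,f=11) a[fast]=11≠a[slow]=10 write a[7]=11 → slow++,fast++
(s=7,f=12) a[fast]=11=a[slow] dup → fast++
(s=7,f=13) a[fast]=11=a[slow] dup → fast++
(s=7,f=14) a[fast]=12≠a[slow]=11 write a[8]=12 → slow++,fast++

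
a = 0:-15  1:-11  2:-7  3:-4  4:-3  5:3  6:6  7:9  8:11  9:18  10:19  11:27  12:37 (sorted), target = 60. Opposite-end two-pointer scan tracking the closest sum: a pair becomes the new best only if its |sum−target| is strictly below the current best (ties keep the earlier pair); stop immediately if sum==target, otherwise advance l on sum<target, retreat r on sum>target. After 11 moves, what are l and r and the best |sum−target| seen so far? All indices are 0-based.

l=11, r=12, best |Δ|=4

[0,12] -15+37=22 d=38 * → l++
[1,12] -11+37=26 d=34 * → l++
[2,12] -7+37=30 d=30 * → l++
[3,12] -4+37=33 d=27 * → l++
[4,12] -3+37=34 d=26 * → l++
[5,12] 3+37=40 d=20 * → l++
[6,12] 6+37=43 d=17 * → l++
[7,12] 9+37=46 d=14 * → l++
[8,12] 11+37=48 d=12 * → l++
[9,12] 18+37=55 d=5 * → l++
[10,12] 19+37=56 d=4 * → l++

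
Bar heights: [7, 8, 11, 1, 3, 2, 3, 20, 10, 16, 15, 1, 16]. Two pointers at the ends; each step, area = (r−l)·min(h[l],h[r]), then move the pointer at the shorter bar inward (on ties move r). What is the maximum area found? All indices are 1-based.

l=1 r=13: min(7,16)*12=84 best=84 *, l++
l=2 r=13: min(8,16)*11=88 best=88 *, l++
l=3 r=13: min(11,16)*10=110 best=110 *, l++
l=4 r=13: min(1,16)*9=9 best=110, l++
l=5 r=13: min(3,16)*8=24 best=110, l++
l=6 r=13: min(2,16)*7=14 best=110, l++
l=7 r=13: min(3,16)*6=18 best=110, l++
l=8 r=13: min(20,16)*5=80 best=110, r--
l=8 r=12: min(20,1)*4=4 best=110, r--
l=8 r=11: min(20,15)*3=45 best=110, r--
l=8 r=10: min(20,16)*2=32 best=110, r--
l=8 r=9: min(20,10)*1=10 best=110, r--

max area = 110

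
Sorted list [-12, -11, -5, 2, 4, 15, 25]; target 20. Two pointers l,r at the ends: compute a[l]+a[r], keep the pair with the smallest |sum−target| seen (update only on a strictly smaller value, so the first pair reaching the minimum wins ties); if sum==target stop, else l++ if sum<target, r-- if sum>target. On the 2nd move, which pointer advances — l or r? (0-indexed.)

l

l=0 r=6: -12+25=13 d=7 *, l++
l=1 r=6: -11+25=14 d=6 *, l++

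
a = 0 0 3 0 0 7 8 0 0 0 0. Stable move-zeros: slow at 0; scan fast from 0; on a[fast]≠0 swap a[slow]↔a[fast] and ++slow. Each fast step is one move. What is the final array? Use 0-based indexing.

[3, 7, 8, 0, 0, 0, 0, 0, 0, 0, 0]

slow=0 fast=0: a[fast]=0, fast++
slow=0 fast=1: a[fast]=0, fast++
slow=0 fast=2: a[fast]=3≠0 swap→a[0]=3, slow++,fast++
slow=1 fast=3: a[fast]=0, fast++
slow=1 fast=4: a[fast]=0, fast++
slow=1 fast=5: a[fast]=7≠0 swap→a[1]=7, slow++,fast++
slow=2 fast=6: a[fast]=8≠0 swap→a[2]=8, slow++,fast++
slow=3 fast=7: a[fast]=0, fast++
slow=3 fast=8: a[fast]=0, fast++
slow=3 fast=9: a[fast]=0, fast++
slow=3 fast=10: a[fast]=0, fast++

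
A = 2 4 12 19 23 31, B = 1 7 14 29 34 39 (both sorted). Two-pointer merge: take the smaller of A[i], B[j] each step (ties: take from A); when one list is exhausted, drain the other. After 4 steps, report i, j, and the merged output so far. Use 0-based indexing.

i=2, j=2, merged so far=[1, 2, 4, 7]

i=0 j=0: A[i]=2>B[j]=1 take 1, j++
i=0 j=1: A[i]=2<=B[j]=7 take 2, i++
i=1 j=1: A[i]=4<=B[j]=7 take 4, i++
i=2 j=1: A[i]=12>B[j]=7 take 7, j++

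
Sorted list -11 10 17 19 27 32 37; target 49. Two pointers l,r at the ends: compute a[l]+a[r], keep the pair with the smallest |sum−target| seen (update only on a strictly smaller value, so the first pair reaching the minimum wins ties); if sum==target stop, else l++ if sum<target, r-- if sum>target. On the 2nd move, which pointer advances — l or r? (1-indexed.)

l

l=1 r=7: -11+37=26 d=23 *, l++
l=2 r=7: 10+37=47 d=2 *, l++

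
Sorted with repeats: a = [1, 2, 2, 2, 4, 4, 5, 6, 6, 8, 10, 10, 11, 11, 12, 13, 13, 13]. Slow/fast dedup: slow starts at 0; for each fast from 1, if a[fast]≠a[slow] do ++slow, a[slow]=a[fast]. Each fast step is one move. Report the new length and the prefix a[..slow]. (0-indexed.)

(s=0,f=1) a[fast]=2≠a[slow]=1 write a[1]=2 → slow++,fast++
(s=1,f=2) a[fast]=2=a[slow] dup → fast++
(s=1,f=3) a[fast]=2=a[slow] dup → fast++
(s=1,f=4) a[fast]=4≠a[slow]=2 write a[2]=4 → slow++,fast++
(s=2,f=5) a[fast]=4=a[slow] dup → fast++
(s=2,f=6) a[fast]=5≠a[slow]=4 write a[3]=5 → slow++,fast++
(s=3,f=7) a[fast]=6≠a[slow]=5 write a[4]=6 → slow++,fast++
(s=4,f=8) a[fast]=6=a[slow] dup → fast++
(s=4,f=9) a[fast]=8≠a[slow]=6 write a[5]=8 → slow++,fast++
(s=5,f=10) a[fast]=10≠a[slow]=8 write a[6]=10 → slow++,fast++
(s=6,f=11) a[fast]=10=a[slow] dup → fast++
(s=6,f=12) a[fast]=11≠a[slow]=10 write a[7]=11 → slow++,fast++
(s=7,f=13) a[fast]=11=a[slow] dup → fast++
(s=7,f=14) a[fast]=12≠a[slow]=11 write a[8]=12 → slow++,fast++
(s=8,f=15) a[fast]=13≠a[slow]=12 write a[9]=13 → slow++,fast++
(s=9,f=16) a[fast]=13=a[slow] dup → fast++
(s=9,f=17) a[fast]=13=a[slow] dup → fast++

length 10; prefix = [1, 2, 4, 5, 6, 8, 10, 11, 12, 13]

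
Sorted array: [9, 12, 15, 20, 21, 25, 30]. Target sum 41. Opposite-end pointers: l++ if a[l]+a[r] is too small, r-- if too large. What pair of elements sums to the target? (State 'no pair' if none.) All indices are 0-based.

[0,6] 9+30=39 <41 → l++
[1,6] 12+30=42 >41 → r--
[1,5] 12+25=37 <41 → l++
[2,5] 15+25=40 <41 → l++
[3,5] 20+25=45 >41 → r--
[3,4] 20+21=41 → found

(20, 21)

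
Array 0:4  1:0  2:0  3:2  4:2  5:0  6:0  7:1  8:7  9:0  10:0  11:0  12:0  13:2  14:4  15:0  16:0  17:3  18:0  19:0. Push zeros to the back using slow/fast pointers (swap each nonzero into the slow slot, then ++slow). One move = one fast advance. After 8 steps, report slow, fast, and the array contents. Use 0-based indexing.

(s=0,f=0) a[fast]=4≠0 swap→a[0]=4 → slow++,fast++
(s=1,f=1) a[fast]=0 → fast++
(s=1,f=2) a[fast]=0 → fast++
(s=1,f=3) a[fast]=2≠0 swap→a[1]=2 → slow++,fast++
(s=2,f=4) a[fast]=2≠0 swap→a[2]=2 → slow++,fast++
(s=3,f=5) a[fast]=0 → fast++
(s=3,f=6) a[fast]=0 → fast++
(s=3,f=7) a[fast]=1≠0 swap→a[3]=1 → slow++,fast++

slow=4, fast=8, a=[4, 2, 2, 1, 0, 0, 0, 0, 7, 0, 0, 0, 0, 2, 4, 0, 0, 3, 0, 0]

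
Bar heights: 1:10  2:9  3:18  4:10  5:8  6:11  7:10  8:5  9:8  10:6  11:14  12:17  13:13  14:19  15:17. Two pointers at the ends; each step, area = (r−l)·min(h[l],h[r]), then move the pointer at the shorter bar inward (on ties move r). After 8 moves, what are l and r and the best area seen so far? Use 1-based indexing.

l=8, r=14, best area=204

l=1 r=15: min(10,17)*14=140 best=140 *, l++
l=2 r=15: min(9,17)*13=117 best=140, l++
l=3 r=15: min(18,17)*12=204 best=204 *, r--
l=3 r=14: min(18,19)*11=198 best=204, l++
l=4 r=14: min(10,19)*10=100 best=204, l++
l=5 r=14: min(8,19)*9=72 best=204, l++
l=6 r=14: min(11,19)*8=88 best=204, l++
l=7 r=14: min(10,19)*7=70 best=204, l++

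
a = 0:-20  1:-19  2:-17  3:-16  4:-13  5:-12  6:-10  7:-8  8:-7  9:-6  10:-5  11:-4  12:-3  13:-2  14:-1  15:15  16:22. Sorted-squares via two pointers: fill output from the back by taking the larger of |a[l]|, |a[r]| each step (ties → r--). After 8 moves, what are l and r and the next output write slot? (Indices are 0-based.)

l=6, r=14, next write slot=8

[0,16] |-20|<=|22| out[16]=484 → r--
[0,15] |-20|>|15| out[15]=400 → l++
[1,15] |-19|>|15| out[14]=361 → l++
[2,15] |-17|>|15| out[13]=289 → l++
[3,15] |-16|>|15| out[12]=256 → l++
[4,15] |-13|<=|15| out[11]=225 → r--
[4,14] |-13|>|-1| out[10]=169 → l++
[5,14] |-12|>|-1| out[9]=144 → l++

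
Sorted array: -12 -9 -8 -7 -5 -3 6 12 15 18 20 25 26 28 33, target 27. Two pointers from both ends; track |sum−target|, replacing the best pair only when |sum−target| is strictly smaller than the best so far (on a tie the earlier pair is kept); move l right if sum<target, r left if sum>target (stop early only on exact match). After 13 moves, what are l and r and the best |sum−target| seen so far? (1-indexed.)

l=8, r=9, best |Δ|=1

l=1 r=15: -12+33=21 d=6 *, l++
l=2 r=15: -9+33=24 d=3 *, l++
l=3 r=15: -8+33=25 d=2 *, l++
l=4 r=15: -7+33=26 d=1 *, l++
l=5 r=15: -5+33=28 d=1, r--
l=5 r=14: -5+28=23 d=4, l++
l=6 r=14: -3+28=25 d=2, l++
l=7 r=14: 6+28=34 d=7, r--
l=7 r=13: 6+26=32 d=5, r--
l=7 r=12: 6+25=31 d=4, r--
l=7 r=11: 6+20=26 d=1, l++
l=8 r=11: 12+20=32 d=5, r--
l=8 r=10: 12+18=30 d=3, r--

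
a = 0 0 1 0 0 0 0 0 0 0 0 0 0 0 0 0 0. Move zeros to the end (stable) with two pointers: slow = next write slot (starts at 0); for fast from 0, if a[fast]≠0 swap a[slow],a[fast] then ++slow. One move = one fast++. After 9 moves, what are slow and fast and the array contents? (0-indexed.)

slow=1, fast=9, a=[1, 0, 0, 0, 0, 0, 0, 0, 0, 0, 0, 0, 0, 0, 0, 0, 0]

(s=0,f=0) a[fast]=0 → fast++
(s=0,f=1) a[fast]=0 → fast++
(s=0,f=2) a[fast]=1≠0 swap→a[0]=1 → slow++,fast++
(s=1,f=3) a[fast]=0 → fast++
(s=1,f=4) a[fast]=0 → fast++
(s=1,f=5) a[fast]=0 → fast++
(s=1,f=6) a[fast]=0 → fast++
(s=1,f=7) a[fast]=0 → fast++
(s=1,f=8) a[fast]=0 → fast++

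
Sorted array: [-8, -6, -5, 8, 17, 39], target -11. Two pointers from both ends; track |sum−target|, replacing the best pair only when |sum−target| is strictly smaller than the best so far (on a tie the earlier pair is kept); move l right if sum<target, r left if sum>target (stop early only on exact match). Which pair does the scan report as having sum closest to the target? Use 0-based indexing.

[0,5] -8+39=31 d=42 * → r--
[0,4] -8+17=9 d=20 * → r--
[0,3] -8+8=0 d=11 * → r--
[0,2] -8+-5=-13 d=2 * → l++
[1,2] -6+-5=-11 d=0 * → stop

pair (-6, -5) with sum -11 (|Δ|=0)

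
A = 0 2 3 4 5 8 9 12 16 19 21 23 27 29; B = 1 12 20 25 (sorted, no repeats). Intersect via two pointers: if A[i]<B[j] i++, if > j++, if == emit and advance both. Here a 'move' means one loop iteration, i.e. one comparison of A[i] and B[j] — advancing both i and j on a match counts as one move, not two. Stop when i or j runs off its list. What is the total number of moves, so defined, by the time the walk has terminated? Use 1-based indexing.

i=1 j=1: 0<1, i++
i=2 j=1: 2>1, j++
i=2 j=2: 2<12, i++
i=3 j=2: 3<12, i++
i=4 j=2: 4<12, i++
i=5 j=2: 5<12, i++
i=6 j=2: 8<12, i++
i=7 j=2: 9<12, i++
i=8 j=2: 12==12 emit, i++,j++
i=9 j=3: 16<20, i++
i=10 j=3: 19<20, i++
i=11 j=3: 21>20, j++
i=11 j=4: 21<25, i++
i=12 j=4: 23<25, i++
i=13 j=4: 27>25, j++

15 moves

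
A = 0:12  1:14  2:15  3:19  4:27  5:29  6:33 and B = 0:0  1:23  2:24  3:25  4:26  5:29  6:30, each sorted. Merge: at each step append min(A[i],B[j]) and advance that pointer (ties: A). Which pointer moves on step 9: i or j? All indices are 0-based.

j

i=0 j=0: A[i]=12>B[j]=0 take 0, j++
i=0 j=1: A[i]=12<=B[j]=23 take 12, i++
i=1 j=1: A[i]=14<=B[j]=23 take 14, i++
i=2 j=1: A[i]=15<=B[j]=23 take 15, i++
i=3 j=1: A[i]=19<=B[j]=23 take 19, i++
i=4 j=1: A[i]=27>B[j]=23 take 23, j++
i=4 j=2: A[i]=27>B[j]=24 take 24, j++
i=4 j=3: A[i]=27>B[j]=25 take 25, j++
i=4 j=4: A[i]=27>B[j]=26 take 26, j++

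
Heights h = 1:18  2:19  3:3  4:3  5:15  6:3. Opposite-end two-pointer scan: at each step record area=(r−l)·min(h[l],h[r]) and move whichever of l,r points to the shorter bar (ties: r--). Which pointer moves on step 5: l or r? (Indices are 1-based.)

l=1 r=6: min(18,3)*5=15 best=15 *, r--
l=1 r=5: min(18,15)*4=60 best=60 *, r--
l=1 r=4: min(18,3)*3=9 best=60, r--
l=1 r=3: min(18,3)*2=6 best=60, r--
l=1 r=2: min(18,19)*1=18 best=60, l++

l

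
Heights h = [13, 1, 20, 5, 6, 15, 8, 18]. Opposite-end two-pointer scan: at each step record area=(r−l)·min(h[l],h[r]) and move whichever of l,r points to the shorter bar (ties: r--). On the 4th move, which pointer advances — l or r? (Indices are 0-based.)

l=0 r=7: min(13,18)*7=91 best=91 *, l++
l=1 r=7: min(1,18)*6=6 best=91, l++
l=2 r=7: min(20,18)*5=90 best=91, r--
l=2 r=6: min(20,8)*4=32 best=91, r--

r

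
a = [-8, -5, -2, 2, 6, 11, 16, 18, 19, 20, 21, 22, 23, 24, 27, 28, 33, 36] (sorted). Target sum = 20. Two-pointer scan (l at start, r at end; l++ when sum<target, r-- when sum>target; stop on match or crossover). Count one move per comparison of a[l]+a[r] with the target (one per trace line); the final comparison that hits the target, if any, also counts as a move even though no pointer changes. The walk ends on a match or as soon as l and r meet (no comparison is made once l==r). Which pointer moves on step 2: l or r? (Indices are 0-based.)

[0,17] -8+36=28 >20 → r--
[0,16] -8+33=25 >20 → r--

r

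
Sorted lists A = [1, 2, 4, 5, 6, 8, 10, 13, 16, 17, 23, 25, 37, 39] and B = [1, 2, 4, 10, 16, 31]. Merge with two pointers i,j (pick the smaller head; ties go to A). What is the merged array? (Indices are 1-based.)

[1, 1, 2, 2, 4, 4, 5, 6, 8, 10, 10, 13, 16, 16, 17, 23, 25, 31, 37, 39]

i=1 j=1: A[i]=1<=B[j]=1 take 1, i++
i=2 j=1: A[i]=2>B[j]=1 take 1, j++
i=2 j=2: A[i]=2<=B[j]=2 take 2, i++
i=3 j=2: A[i]=4>B[j]=2 take 2, j++
i=3 j=3: A[i]=4<=B[j]=4 take 4, i++
i=4 j=3: A[i]=5>B[j]=4 take 4, j++
i=4 j=4: A[i]=5<=B[j]=10 take 5, i++
i=5 j=4: A[i]=6<=B[j]=10 take 6, i++
i=6 j=4: A[i]=8<=B[j]=10 take 8, i++
i=7 j=4: A[i]=10<=B[j]=10 take 10, i++
i=8 j=4: A[i]=13>B[j]=10 take 10, j++
i=8 j=5: A[i]=13<=B[j]=16 take 13, i++
i=9 j=5: A[i]=16<=B[j]=16 take 16, i++
i=10 j=5: A[i]=17>B[j]=16 take 16, j++
i=10 j=6: A[i]=17<=B[j]=31 take 17, i++
i=11 j=6: A[i]=23<=B[j]=31 take 23, i++
i=12 j=6: A[i]=25<=B[j]=31 take 25, i++
i=13 j=6: A[i]=37>B[j]=31 take 31, j++
i=13 j=7: B done, take A[i]=37, i++
i=14 j=7: B done, take A[i]=39, i++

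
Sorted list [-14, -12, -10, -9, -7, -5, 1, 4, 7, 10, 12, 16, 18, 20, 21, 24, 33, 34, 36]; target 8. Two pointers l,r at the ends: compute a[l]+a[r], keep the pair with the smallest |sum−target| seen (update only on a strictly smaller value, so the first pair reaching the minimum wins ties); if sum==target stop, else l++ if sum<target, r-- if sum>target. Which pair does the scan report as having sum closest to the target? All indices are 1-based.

pair (-12, 20) with sum 8 (|Δ|=0)

l=1 r=19: -14+36=22 d=14 *, r--
l=1 r=18: -14+34=20 d=12 *, r--
l=1 r=17: -14+33=19 d=11 *, r--
l=1 r=16: -14+24=10 d=2 *, r--
l=1 r=15: -14+21=7 d=1 *, l++
l=2 r=15: -12+21=9 d=1, r--
l=2 r=14: -12+20=8 d=0 *, stop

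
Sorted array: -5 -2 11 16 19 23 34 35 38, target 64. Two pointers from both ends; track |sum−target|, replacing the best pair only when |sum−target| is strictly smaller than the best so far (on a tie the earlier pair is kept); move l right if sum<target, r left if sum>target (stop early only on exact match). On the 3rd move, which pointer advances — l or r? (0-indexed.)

[0,8] -5+38=33 d=31 * → l++
[1,8] -2+38=36 d=28 * → l++
[2,8] 11+38=49 d=15 * → l++

l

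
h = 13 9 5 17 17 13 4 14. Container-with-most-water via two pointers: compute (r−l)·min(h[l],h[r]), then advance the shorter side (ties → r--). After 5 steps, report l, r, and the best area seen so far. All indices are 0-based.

l=3, r=5, best area=91

[0,7] min(13,14)*7=91 best=91 * → l++
[1,7] min(9,14)*6=54 best=91 → l++
[2,7] min(5,14)*5=25 best=91 → l++
[3,7] min(17,14)*4=56 best=91 → r--
[3,6] min(17,4)*3=12 best=91 → r--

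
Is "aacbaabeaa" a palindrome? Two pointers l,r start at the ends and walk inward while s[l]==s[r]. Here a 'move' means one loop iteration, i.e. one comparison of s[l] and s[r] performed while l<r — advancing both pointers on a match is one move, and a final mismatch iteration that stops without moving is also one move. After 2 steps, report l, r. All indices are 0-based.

l=2, r=7

[0,9] 'a'=='a' → l++,r--
[1,8] 'a'=='a' → l++,r--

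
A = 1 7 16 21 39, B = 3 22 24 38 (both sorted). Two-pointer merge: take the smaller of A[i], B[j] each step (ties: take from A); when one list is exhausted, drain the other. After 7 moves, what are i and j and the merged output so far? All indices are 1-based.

[i=1,j=1] A[i]=1<=B[j]=3 take 1 → i++
[i=2,j=1] A[i]=7>B[j]=3 take 3 → j++
[i=2,j=2] A[i]=7<=B[j]=22 take 7 → i++
[i=3,j=2] A[i]=16<=B[j]=22 take 16 → i++
[i=4,j=2] A[i]=21<=B[j]=22 take 21 → i++
[i=5,j=2] A[i]=39>B[j]=22 take 22 → j++
[i=5,j=3] A[i]=39>B[j]=24 take 24 → j++

i=5, j=4, merged so far=[1, 3, 7, 16, 21, 22, 24]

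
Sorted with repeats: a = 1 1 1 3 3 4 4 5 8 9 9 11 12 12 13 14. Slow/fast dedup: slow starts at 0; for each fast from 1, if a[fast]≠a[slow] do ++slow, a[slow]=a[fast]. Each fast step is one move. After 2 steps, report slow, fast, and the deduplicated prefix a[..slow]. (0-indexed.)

(s=0,f=1) a[fast]=1=a[slow] dup → fast++
(s=0,f=2) a[fast]=1=a[slow] dup → fast++

slow=0, fast=3, prefix=[1]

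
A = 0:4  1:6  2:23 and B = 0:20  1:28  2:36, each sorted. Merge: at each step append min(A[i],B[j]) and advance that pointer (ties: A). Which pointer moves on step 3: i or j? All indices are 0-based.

[i=0,j=0] A[i]=4<=B[j]=20 take 4 → i++
[i=1,j=0] A[i]=6<=B[j]=20 take 6 → i++
[i=2,j=0] A[i]=23>B[j]=20 take 20 → j++

j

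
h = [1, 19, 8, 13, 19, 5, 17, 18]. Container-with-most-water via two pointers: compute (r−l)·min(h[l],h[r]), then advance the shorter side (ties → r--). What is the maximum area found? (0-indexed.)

[0,7] min(1,18)*7=7 best=7 * → l++
[1,7] min(19,18)*6=108 best=108 * → r--
[1,6] min(19,17)*5=85 best=108 → r--
[1,5] min(19,5)*4=20 best=108 → r--
[1,4] min(19,19)*3=57 best=108 → r--
[1,3] min(19,13)*2=26 best=108 → r--
[1,2] min(19,8)*1=8 best=108 → r--

max area = 108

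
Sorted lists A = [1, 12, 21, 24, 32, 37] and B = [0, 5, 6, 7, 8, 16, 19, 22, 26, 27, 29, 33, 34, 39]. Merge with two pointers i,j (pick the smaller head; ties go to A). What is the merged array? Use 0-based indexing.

[0, 1, 5, 6, 7, 8, 12, 16, 19, 21, 22, 24, 26, 27, 29, 32, 33, 34, 37, 39]

[i=0,j=0] A[i]=1>B[j]=0 take 0 → j++
[i=0,j=1] A[i]=1<=B[j]=5 take 1 → i++
[i=1,j=1] A[i]=12>B[j]=5 take 5 → j++
[i=1,j=2] A[i]=12>B[j]=6 take 6 → j++
[i=1,j=3] A[i]=12>B[j]=7 take 7 → j++
[i=1,j=4] A[i]=12>B[j]=8 take 8 → j++
[i=1,j=5] A[i]=12<=B[j]=16 take 12 → i++
[i=2,j=5] A[i]=21>B[j]=16 take 16 → j++
[i=2,j=6] A[i]=21>B[j]=19 take 19 → j++
[i=2,j=7] A[i]=21<=B[j]=22 take 21 → i++
[i=3,j=7] A[i]=24>B[j]=22 take 22 → j++
[i=3,j=8] A[i]=24<=B[j]=26 take 24 → i++
[i=4,j=8] A[i]=32>B[j]=26 take 26 → j++
[i=4,j=9] A[i]=32>B[j]=27 take 27 → j++
[i=4,j=10] A[i]=32>B[j]=29 take 29 → j++
[i=4,j=11] A[i]=32<=B[j]=33 take 32 → i++
[i=5,j=11] A[i]=37>B[j]=33 take 33 → j++
[i=5,j=12] A[i]=37>B[j]=34 take 34 → j++
[i=5,j=13] A[i]=37<=B[j]=39 take 37 → i++
[i=6,j=13] A done, take B[j]=39 → j++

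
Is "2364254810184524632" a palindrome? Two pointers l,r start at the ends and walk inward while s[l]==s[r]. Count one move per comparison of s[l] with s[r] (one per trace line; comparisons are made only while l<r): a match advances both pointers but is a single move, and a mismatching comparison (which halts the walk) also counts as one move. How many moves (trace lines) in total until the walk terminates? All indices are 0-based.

[0,18] '2'=='2' → l++,r--
[1,17] '3'=='3' → l++,r--
[2,16] '6'=='6' → l++,r--
[3,15] '4'=='4' → l++,r--
[4,14] '2'=='2' → l++,r--
[5,13] '5'=='5' → l++,r--
[6,12] '4'=='4' → l++,r--
[7,11] '8'=='8' → l++,r--
[8,10] '1'=='1' → l++,r--

9 moves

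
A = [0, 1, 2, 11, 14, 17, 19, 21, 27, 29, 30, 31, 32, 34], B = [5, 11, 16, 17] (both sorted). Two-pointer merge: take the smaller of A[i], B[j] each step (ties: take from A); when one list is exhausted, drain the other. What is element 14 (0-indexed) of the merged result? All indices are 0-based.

i=0 j=0: A[i]=0<=B[j]=5 take 0, i++
i=1 j=0: A[i]=1<=B[j]=5 take 1, i++
i=2 j=0: A[i]=2<=B[j]=5 take 2, i++
i=3 j=0: A[i]=11>B[j]=5 take 5, j++
i=3 j=1: A[i]=11<=B[j]=11 take 11, i++
i=4 j=1: A[i]=14>B[j]=11 take 11, j++
i=4 j=2: A[i]=14<=B[j]=16 take 14, i++
i=5 j=2: A[i]=17>B[j]=16 take 16, j++
i=5 j=3: A[i]=17<=B[j]=17 take 17, i++
i=6 j=3: A[i]=19>B[j]=17 take 17, j++
i=6 j=4: B done, take A[i]=19, i++
i=7 j=4: B done, take A[i]=21, i++
i=8 j=4: B done, take A[i]=27, i++
i=9 j=4: B done, take A[i]=29, i++
i=10 j=4: B done, take A[i]=30, i++
i=11 j=4: B done, take A[i]=31, i++
i=12 j=4: B done, take A[i]=32, i++
i=13 j=4: B done, take A[i]=34, i++

merged[14] = 30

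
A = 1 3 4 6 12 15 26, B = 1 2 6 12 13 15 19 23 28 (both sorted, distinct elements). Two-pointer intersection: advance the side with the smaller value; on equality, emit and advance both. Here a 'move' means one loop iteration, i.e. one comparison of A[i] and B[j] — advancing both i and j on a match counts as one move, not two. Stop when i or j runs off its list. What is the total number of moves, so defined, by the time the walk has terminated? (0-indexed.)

[i=0,j=0] 1==1 emit → i++,j++
[i=1,j=1] 3>2 → j++
[i=1,j=2] 3<6 → i++
[i=2,j=2] 4<6 → i++
[i=3,j=2] 6==6 emit → i++,j++
[i=4,j=3] 12==12 emit → i++,j++
[i=5,j=4] 15>13 → j++
[i=5,j=5] 15==15 emit → i++,j++
[i=6,j=6] 26>19 → j++
[i=6,j=7] 26>23 → j++
[i=6,j=8] 26<28 → i++

11 moves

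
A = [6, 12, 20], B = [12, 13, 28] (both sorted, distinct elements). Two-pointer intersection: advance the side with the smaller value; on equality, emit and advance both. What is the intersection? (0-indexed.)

[i=0,j=0] 6<12 → i++
[i=1,j=0] 12==12 emit → i++,j++
[i=2,j=1] 20>13 → j++
[i=2,j=2] 20<28 → i++

intersection = [12]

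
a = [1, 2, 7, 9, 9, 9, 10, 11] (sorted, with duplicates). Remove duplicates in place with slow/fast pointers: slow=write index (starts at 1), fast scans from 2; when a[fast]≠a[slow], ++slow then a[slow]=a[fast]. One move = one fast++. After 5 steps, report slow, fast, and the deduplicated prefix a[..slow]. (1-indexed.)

(s=1,f=2) a[fast]=2≠a[slow]=1 write a[2]=2 → slow++,fast++
(s=2,f=3) a[fast]=7≠a[slow]=2 write a[3]=7 → slow++,fast++
(s=3,f=4) a[fast]=9≠a[slow]=7 write a[4]=9 → slow++,fast++
(s=4,f=5) a[fast]=9=a[slow] dup → fast++
(s=4,f=6) a[fast]=9=a[slow] dup → fast++

slow=4, fast=7, prefix=[1, 2, 7, 9]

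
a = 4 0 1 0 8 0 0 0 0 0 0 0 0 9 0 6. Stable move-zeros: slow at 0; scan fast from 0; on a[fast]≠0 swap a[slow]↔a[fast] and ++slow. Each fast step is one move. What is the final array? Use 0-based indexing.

[4, 1, 8, 9, 6, 0, 0, 0, 0, 0, 0, 0, 0, 0, 0, 0]

(s=0,f=0) a[fast]=4≠0 swap→a[0]=4 → slow++,fast++
(s=1,f=1) a[fast]=0 → fast++
(s=1,f=2) a[fast]=1≠0 swap→a[1]=1 → slow++,fast++
(s=2,f=3) a[fast]=0 → fast++
(s=2,f=4) a[fast]=8≠0 swap→a[2]=8 → slow++,fast++
(s=3,f=5) a[fast]=0 → fast++
(s=3,f=6) a[fast]=0 → fast++
(s=3,f=7) a[fast]=0 → fast++
(s=3,f=8) a[fast]=0 → fast++
(s=3,f=9) a[fast]=0 → fast++
(s=3,f=10) a[fast]=0 → fast++
(s=3,f=11) a[fast]=0 → fast++
(s=3,f=12) a[fast]=0 → fast++
(s=3,f=13) a[fast]=9≠0 swap→a[3]=9 → slow++,fast++
(s=4,f=14) a[fast]=0 → fast++
(s=4,f=15) a[fast]=6≠0 swap→a[4]=6 → slow++,fast++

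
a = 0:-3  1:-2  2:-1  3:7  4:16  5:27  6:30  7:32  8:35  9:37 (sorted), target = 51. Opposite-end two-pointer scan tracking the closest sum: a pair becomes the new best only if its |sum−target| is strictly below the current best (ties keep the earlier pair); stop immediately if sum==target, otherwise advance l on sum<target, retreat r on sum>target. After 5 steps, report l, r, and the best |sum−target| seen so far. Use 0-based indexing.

l=0 r=9: -3+37=34 d=17 *, l++
l=1 r=9: -2+37=35 d=16 *, l++
l=2 r=9: -1+37=36 d=15 *, l++
l=3 r=9: 7+37=44 d=7 *, l++
l=4 r=9: 16+37=53 d=2 *, r--

l=4, r=8, best |Δ|=2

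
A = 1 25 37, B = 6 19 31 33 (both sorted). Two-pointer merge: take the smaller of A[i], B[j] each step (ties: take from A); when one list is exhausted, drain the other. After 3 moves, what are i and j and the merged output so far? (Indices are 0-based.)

[i=0,j=0] A[i]=1<=B[j]=6 take 1 → i++
[i=1,j=0] A[i]=25>B[j]=6 take 6 → j++
[i=1,j=1] A[i]=25>B[j]=19 take 19 → j++

i=1, j=2, merged so far=[1, 6, 19]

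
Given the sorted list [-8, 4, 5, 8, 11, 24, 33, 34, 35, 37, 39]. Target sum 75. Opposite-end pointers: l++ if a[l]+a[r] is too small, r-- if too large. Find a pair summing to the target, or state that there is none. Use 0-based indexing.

l=0 r=10: -8+39=31 <75, l++
l=1 r=10: 4+39=43 <75, l++
l=2 r=10: 5+39=44 <75, l++
l=3 r=10: 8+39=47 <75, l++
l=4 r=10: 11+39=50 <75, l++
l=5 r=10: 24+39=63 <75, l++
l=6 r=10: 33+39=72 <75, l++
l=7 r=10: 34+39=73 <75, l++
l=8 r=10: 35+39=74 <75, l++
l=9 r=10: 37+39=76 >75, r--

no pair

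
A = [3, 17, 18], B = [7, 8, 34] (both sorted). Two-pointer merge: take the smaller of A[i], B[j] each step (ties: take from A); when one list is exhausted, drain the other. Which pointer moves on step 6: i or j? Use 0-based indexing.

j

[i=0,j=0] A[i]=3<=B[j]=7 take 3 → i++
[i=1,j=0] A[i]=17>B[j]=7 take 7 → j++
[i=1,j=1] A[i]=17>B[j]=8 take 8 → j++
[i=1,j=2] A[i]=17<=B[j]=34 take 17 → i++
[i=2,j=2] A[i]=18<=B[j]=34 take 18 → i++
[i=3,j=2] A done, take B[j]=34 → j++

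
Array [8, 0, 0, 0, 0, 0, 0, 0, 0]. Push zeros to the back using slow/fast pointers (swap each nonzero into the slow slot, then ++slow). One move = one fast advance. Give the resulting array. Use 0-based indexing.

slow=0 fast=0: a[fast]=8≠0 swap→a[0]=8, slow++,fast++
slow=1 fast=1: a[fast]=0, fast++
slow=1 fast=2: a[fast]=0, fast++
slow=1 fast=3: a[fast]=0, fast++
slow=1 fast=4: a[fast]=0, fast++
slow=1 fast=5: a[fast]=0, fast++
slow=1 fast=6: a[fast]=0, fast++
slow=1 fast=7: a[fast]=0, fast++
slow=1 fast=8: a[fast]=0, fast++

[8, 0, 0, 0, 0, 0, 0, 0, 0]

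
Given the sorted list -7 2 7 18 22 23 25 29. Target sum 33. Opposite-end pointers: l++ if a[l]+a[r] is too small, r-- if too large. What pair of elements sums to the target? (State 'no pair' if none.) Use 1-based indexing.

no pair

[1,8] -7+29=22 <33 → l++
[2,8] 2+29=31 <33 → l++
[3,8] 7+29=36 >33 → r--
[3,7] 7+25=32 <33 → l++
[4,7] 18+25=43 >33 → r--
[4,6] 18+23=41 >33 → r--
[4,5] 18+22=40 >33 → r--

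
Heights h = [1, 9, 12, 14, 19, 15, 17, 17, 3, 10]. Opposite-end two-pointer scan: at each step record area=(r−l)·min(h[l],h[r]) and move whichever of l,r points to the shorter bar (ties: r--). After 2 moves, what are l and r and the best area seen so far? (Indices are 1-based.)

l=3, r=10, best area=72

l=1 r=10: min(1,10)*9=9 best=9 *, l++
l=2 r=10: min(9,10)*8=72 best=72 *, l++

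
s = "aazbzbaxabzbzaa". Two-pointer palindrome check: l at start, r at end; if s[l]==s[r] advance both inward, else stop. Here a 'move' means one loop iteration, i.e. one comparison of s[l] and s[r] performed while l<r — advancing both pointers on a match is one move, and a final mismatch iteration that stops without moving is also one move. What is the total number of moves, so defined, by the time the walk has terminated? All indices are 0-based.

l=0 r=14: 'a'=='a', l++,r--
l=1 r=13: 'a'=='a', l++,r--
l=2 r=12: 'z'=='z', l++,r--
l=3 r=11: 'b'=='b', l++,r--
l=4 r=10: 'z'=='z', l++,r--
l=5 r=9: 'b'=='b', l++,r--
l=6 r=8: 'a'=='a', l++,r--

7 moves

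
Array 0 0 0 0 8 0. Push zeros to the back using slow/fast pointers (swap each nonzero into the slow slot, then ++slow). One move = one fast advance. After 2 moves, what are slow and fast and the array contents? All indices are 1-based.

slow=1, fast=3, a=[0, 0, 0, 0, 8, 0]

slow=1 fast=1: a[fast]=0, fast++
slow=1 fast=2: a[fast]=0, fast++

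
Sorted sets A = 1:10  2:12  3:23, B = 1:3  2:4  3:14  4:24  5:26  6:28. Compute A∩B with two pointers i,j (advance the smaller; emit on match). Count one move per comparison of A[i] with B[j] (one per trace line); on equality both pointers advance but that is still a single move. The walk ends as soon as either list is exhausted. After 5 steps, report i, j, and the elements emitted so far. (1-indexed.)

i=3, j=4, emitted=[]

[i=1,j=1] 10>3 → j++
[i=1,j=2] 10>4 → j++
[i=1,j=3] 10<14 → i++
[i=2,j=3] 12<14 → i++
[i=3,j=3] 23>14 → j++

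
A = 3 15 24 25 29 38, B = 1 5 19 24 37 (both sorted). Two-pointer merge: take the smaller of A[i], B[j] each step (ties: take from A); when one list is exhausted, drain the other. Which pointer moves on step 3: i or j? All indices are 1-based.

[i=1,j=1] A[i]=3>B[j]=1 take 1 → j++
[i=1,j=2] A[i]=3<=B[j]=5 take 3 → i++
[i=2,j=2] A[i]=15>B[j]=5 take 5 → j++

j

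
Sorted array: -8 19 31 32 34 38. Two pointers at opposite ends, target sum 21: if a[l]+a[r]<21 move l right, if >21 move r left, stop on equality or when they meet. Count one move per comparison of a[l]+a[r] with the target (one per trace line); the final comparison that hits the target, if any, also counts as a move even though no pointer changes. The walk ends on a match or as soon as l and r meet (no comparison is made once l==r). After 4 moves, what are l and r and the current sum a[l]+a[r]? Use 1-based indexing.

l=1, r=2, sum=11

l=1 r=6: -8+38=30 >21, r--
l=1 r=5: -8+34=26 >21, r--
l=1 r=4: -8+32=24 >21, r--
l=1 r=3: -8+31=23 >21, r--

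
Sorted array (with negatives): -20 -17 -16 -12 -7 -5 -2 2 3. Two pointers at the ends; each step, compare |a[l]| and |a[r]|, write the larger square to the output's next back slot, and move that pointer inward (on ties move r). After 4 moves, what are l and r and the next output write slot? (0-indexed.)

l=4, r=8, next write slot=4

[0,8] |-20|>|3| out[8]=400 → l++
[1,8] |-17|>|3| out[7]=289 → l++
[2,8] |-16|>|3| out[6]=256 → l++
[3,8] |-12|>|3| out[5]=144 → l++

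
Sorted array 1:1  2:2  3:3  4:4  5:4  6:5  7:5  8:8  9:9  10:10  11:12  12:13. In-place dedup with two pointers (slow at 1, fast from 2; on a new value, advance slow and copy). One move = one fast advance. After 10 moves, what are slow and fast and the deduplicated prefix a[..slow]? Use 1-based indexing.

slow=9, fast=12, prefix=[1, 2, 3, 4, 5, 8, 9, 10, 12]

slow=1 fast=2: a[fast]=2≠a[slow]=1 write a[2]=2, slow++,fast++
slow=2 fast=3: a[fast]=3≠a[slow]=2 write a[3]=3, slow++,fast++
slow=3 fast=4: a[fast]=4≠a[slow]=3 write a[4]=4, slow++,fast++
slow=4 fast=5: a[fast]=4=a[slow] dup, fast++
slow=4 fast=6: a[fast]=5≠a[slow]=4 write a[5]=5, slow++,fast++
slow=5 fast=7: a[fast]=5=a[slow] dup, fast++
slow=5 fast=8: a[fast]=8≠a[slow]=5 write a[6]=8, slow++,fast++
slow=6 fast=9: a[fast]=9≠a[slow]=8 write a[7]=9, slow++,fast++
slow=7 fast=10: a[fast]=10≠a[slow]=9 write a[8]=10, slow++,fast++
slow=8 fast=11: a[fast]=12≠a[slow]=10 write a[9]=12, slow++,fast++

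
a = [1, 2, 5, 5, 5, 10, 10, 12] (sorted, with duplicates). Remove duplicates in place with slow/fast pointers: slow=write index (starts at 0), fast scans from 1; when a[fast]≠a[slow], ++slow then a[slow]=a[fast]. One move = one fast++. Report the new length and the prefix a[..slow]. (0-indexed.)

length 5; prefix = [1, 2, 5, 10, 12]

(s=0,f=1) a[fast]=2≠a[slow]=1 write a[1]=2 → slow++,fast++
(s=1,f=2) a[fast]=5≠a[slow]=2 write a[2]=5 → slow++,fast++
(s=2,f=3) a[fast]=5=a[slow] dup → fast++
(s=2,f=4) a[fast]=5=a[slow] dup → fast++
(s=2,f=5) a[fast]=10≠a[slow]=5 write a[3]=10 → slow++,fast++
(s=3,f=6) a[fast]=10=a[slow] dup → fast++
(s=3,f=7) a[fast]=12≠a[slow]=10 write a[4]=12 → slow++,fast++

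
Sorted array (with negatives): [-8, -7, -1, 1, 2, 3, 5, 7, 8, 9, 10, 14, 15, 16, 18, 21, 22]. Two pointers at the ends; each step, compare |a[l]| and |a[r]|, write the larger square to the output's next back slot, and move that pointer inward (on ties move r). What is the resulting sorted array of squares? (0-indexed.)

l=0 r=16: |-8|<=|22| out[16]=484, r--
l=0 r=15: |-8|<=|21| out[15]=441, r--
l=0 r=14: |-8|<=|18| out[14]=324, r--
l=0 r=13: |-8|<=|16| out[13]=256, r--
l=0 r=12: |-8|<=|15| out[12]=225, r--
l=0 r=11: |-8|<=|14| out[11]=196, r--
l=0 r=10: |-8|<=|10| out[10]=100, r--
l=0 r=9: |-8|<=|9| out[9]=81, r--
l=0 r=8: |-8|<=|8| out[8]=64, r--
l=0 r=7: |-8|>|7| out[7]=64, l++
l=1 r=7: |-7|<=|7| out[6]=49, r--
l=1 r=6: |-7|>|5| out[5]=49, l++
l=2 r=6: |-1|<=|5| out[4]=25, r--
l=2 r=5: |-1|<=|3| out[3]=9, r--
l=2 r=4: |-1|<=|2| out[2]=4, r--
l=2 r=3: |-1|<=|1| out[1]=1, r--
l=2 r=2: |-1|<=|-1| out[0]=1, r--

[1, 1, 4, 9, 25, 49, 49, 64, 64, 81, 100, 196, 225, 256, 324, 441, 484]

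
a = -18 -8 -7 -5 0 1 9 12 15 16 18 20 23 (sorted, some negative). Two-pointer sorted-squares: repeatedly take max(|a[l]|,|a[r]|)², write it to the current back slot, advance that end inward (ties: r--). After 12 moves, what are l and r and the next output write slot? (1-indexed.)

l=1 r=13: |-18|<=|23| out[13]=529, r--
l=1 r=12: |-18|<=|20| out[12]=400, r--
l=1 r=11: |-18|<=|18| out[11]=324, r--
l=1 r=10: |-18|>|16| out[10]=324, l++
l=2 r=10: |-8|<=|16| out[9]=256, r--
l=2 r=9: |-8|<=|15| out[8]=225, r--
l=2 r=8: |-8|<=|12| out[7]=144, r--
l=2 r=7: |-8|<=|9| out[6]=81, r--
l=2 r=6: |-8|>|1| out[5]=64, l++
l=3 r=6: |-7|>|1| out[4]=49, l++
l=4 r=6: |-5|>|1| out[3]=25, l++
l=5 r=6: |0|<=|1| out[2]=1, r--

l=5, r=5, next write slot=1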